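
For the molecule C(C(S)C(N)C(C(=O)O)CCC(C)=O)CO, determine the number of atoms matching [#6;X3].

2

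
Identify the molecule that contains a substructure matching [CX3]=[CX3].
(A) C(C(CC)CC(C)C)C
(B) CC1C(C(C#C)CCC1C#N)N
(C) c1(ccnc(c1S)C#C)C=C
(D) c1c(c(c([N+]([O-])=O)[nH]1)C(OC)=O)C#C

C

[CX3]=[CX3] describes a non-aromatic C=C double bond between two sp2 carbons (an alkene).
(A) has an ethyl group (-CH2CH3) but its C-C bond is a single bond between CX4 carbons, not CX3=CX3.
(B) has an ethynyl group (-C#CH) but the C-C bond is a triple bond, not a double bond.
(C) contains a vinyl group (-CH=CH2), which satisfies every atom and bond constraint.
(D) has an ethynyl group (-C#CH) but the C-C bond is a triple bond, not a double bond.
So the answer is (C).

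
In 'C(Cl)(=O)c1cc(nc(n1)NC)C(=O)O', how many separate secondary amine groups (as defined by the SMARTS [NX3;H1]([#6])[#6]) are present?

[NX3;H1]([#6])[#6] is the SMARTS for a secondary amine: a trivalent nitrogen with one H, bonded to two carbons.
Exactly one fragment in the molecule meets all constraints, giving 1 match.

1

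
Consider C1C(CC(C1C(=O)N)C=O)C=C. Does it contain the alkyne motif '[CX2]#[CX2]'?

No

The pattern [CX2]#[CX2] describes a carbon-carbon triple bond — an alkyne.
The closest candidate here is a vinyl group (-CH=CH2), but the C=C is a double bond; both carbons are CX3, not CX2. No other fragment satisfies the full query, so there is no match.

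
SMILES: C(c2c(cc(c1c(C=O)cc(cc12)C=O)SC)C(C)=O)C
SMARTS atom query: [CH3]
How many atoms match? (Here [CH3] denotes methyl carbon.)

3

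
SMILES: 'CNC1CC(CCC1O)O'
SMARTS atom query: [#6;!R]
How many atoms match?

Check the 10 heavy atoms by environment: 6× C (in 6-ring) → no; 2× O (acyclic) → no; 1× N (acyclic) → no; 1× C (acyclic) → match.
That gives 1 matching atom.

1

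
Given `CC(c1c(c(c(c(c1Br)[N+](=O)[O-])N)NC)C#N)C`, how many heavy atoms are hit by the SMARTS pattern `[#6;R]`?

6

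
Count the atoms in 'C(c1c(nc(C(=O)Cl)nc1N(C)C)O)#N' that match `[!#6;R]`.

Check the 15 heavy atoms by environment: 2× n (aromatic, in 6-ring) → match; 4× c (aromatic, in 6-ring) → no; 4× C (acyclic) → no; 2× N (acyclic) → no; 2× O (acyclic) → no; 1× Cl (acyclic) → no.
That gives 2 matching atoms.

2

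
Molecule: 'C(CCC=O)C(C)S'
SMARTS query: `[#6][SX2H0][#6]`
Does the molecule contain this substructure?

No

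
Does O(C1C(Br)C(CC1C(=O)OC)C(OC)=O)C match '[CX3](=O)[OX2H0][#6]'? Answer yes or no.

Yes

The pattern [CX3](=O)[OX2H0][#6] describes a carbonyl carbon bonded to an oxygen that is itself bonded to carbon (no H on that O) — an ester.
The molecule carries a methyl-ester group (-C(=O)OCH3), whose atoms satisfy every constraint of the query, so the pattern matches.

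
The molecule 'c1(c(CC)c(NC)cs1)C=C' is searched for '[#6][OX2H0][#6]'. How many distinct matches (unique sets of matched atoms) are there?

0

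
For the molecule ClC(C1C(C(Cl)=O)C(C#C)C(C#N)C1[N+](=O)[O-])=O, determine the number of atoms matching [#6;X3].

2

The query [#6;X3] means: any carbon (aromatic or not) with three total connections.
Check the 18 heavy atoms by environment: 5× C (X4) → no; 3× C (X2) → no; 2× C (X3) → match; 3× O (X1) → no; 2× Cl (X1) → no; 1× N (charge +1, X3) → no; 1× O (charge -1, X1) → no; 1× N (X1) → no.
That gives 2 matching atoms.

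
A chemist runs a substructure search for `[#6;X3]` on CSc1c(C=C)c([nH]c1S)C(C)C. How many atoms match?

6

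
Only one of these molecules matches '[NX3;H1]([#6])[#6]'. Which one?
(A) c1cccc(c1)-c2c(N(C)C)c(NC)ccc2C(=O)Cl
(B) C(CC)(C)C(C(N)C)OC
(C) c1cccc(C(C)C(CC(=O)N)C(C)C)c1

A

[NX3;H1]([#6])[#6] describes a trivalent nitrogen with one H, bonded to two carbons (a secondary amine).
(A) contains an N-methylamino group (-NHCH3), which satisfies every atom and bond constraint.
(B) has a primary amino group (-NH2) but the nitrogen has H2 and only one carbon neighbour.
(C) has a primary amide (-C(=O)NH2) but the -C(=O)NH2 nitrogen has H2, not H1.
So the answer is (A).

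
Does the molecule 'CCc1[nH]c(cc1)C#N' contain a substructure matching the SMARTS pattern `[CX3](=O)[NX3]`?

No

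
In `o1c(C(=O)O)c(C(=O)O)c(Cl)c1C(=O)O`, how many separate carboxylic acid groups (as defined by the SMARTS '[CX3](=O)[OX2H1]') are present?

[CX3](=O)[OX2H1] is the SMARTS for a carboxylic acid: an sp2 carbon double-bonded to O and single-bonded to an -OH oxygen.
The molecule carries 3 separate instances of a carboxylic acid group (-C(=O)OH) meeting every constraint; each maps to a distinct set of atoms, giving 3 matches.

3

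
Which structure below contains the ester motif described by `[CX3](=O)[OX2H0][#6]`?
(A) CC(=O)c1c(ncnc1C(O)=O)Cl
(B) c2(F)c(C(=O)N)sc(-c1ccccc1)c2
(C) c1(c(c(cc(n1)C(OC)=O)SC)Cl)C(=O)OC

[CX3](=O)[OX2H0][#6] describes a carbonyl carbon bonded to an oxygen that is itself bonded to carbon (no H on that O) (an ester).
(A) has a carboxylic acid group (-C(=O)OH) but the singly-bonded O carries H (OX2H1, not H0).
(B) has a primary amide (-C(=O)NH2) but the carbonyl is bonded to N, not to an O-C linkage.
(C) contains a methyl-ester group (-C(=O)OCH3), which satisfies every atom and bond constraint.
So the answer is (C).

C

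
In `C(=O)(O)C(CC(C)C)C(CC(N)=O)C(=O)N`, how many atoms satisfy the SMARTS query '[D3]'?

The query [D3] means: atom with exactly three heavy-atom neighbours.
Check the 16 heavy atoms by environment: 2× C (D2) → no; 6× C (D3) → match; 4× O (D1) → no; 2× N (D1) → no; 2× C (D1) → no.
That gives 6 matching atoms.

6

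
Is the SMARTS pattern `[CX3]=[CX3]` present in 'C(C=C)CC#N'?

Yes

The pattern [CX3]=[CX3] describes a non-aromatic C=C double bond between two sp2 carbons — an alkene.
The molecule carries a vinyl group (-CH=CH2), whose atoms satisfy every constraint of the query, so the pattern matches.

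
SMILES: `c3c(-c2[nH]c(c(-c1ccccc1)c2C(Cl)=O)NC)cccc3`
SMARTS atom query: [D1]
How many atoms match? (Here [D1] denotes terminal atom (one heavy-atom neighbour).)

3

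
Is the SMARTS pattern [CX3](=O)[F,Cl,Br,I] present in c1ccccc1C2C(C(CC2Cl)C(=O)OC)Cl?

No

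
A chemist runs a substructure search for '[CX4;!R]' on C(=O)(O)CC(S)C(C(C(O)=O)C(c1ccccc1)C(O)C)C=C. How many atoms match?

7

The query [CX4;!R] means: aliphatic carbon with four total connections, not in a ring.
Check the 23 heavy atoms by environment: 7× C (X4, acyclic) → match; 4× C (X3, acyclic) → no; 2× O (X1, acyclic) → no; 3× O (X2, acyclic) → no; 6× c (aromatic, X3, in 6-ring) → no; 1× S (X2, acyclic) → no.
That gives 7 matching atoms.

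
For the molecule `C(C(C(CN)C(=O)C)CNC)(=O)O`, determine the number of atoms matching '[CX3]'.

The query [CX3] means: C with X3: aliphatic carbon with exactly 3 total connections.
Check the 13 heavy atoms by environment: 6× C (X4) → no; 2× C (X3) → match; 2× O (X1) → no; 1× O (X2) → no; 2× N (X3) → no.
That gives 2 matching atoms.

2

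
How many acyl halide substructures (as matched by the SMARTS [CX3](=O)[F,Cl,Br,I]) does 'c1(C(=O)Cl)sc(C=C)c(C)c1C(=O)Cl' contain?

2

[CX3](=O)[F,Cl,Br,I] is the SMARTS for an acyl halide: a carbonyl carbon bonded to a halogen.
The molecule carries 2 separate instances of an acyl chloride (-C(=O)Cl) meeting every constraint; each maps to a distinct set of atoms, giving 2 matches.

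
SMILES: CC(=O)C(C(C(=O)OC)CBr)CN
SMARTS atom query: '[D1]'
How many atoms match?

Check the 13 heavy atoms by environment: 2× C (D2) → no; 4× C (D3) → no; 2× O (D1) → match; 1× O (D2) → no; 2× C (D1) → match; 1× Br (D1) → match; 1× N (D1) → match.
Summing the matching environments: 2 + 2 + 1 + 1 = 6 matching atoms.

6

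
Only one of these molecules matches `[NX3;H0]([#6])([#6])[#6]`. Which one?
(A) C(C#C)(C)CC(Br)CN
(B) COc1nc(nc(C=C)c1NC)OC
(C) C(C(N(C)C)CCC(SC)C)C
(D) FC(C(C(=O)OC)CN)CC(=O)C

C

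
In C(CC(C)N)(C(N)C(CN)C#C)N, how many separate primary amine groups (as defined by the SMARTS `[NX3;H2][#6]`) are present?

4

[NX3;H2][#6] is the SMARTS for a primary amine: a trivalent nitrogen with two H attached to carbon.
The molecule carries 4 separate instances of a primary amino group (-NH2) meeting every constraint; each maps to a distinct set of atoms, giving 4 matches.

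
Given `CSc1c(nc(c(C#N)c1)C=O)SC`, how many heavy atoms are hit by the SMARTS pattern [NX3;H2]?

0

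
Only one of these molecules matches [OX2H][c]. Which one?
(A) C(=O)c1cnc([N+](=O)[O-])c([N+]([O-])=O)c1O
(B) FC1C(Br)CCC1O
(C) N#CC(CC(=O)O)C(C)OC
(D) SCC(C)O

[OX2H][c] describes a hydroxyl oxygen attached to an aromatic carbon (a phenol).
(A) contains a hydroxyl group (-OH), which satisfies every atom and bond constraint.
(B) has a hydroxyl group (-OH) but the -OH is on an aliphatic carbon, not an aromatic c.
(C) has a methoxy ether (-OCH3) but the oxygen has H0, not H1.
(D) has a hydroxyl group (-OH) but the -OH is on an aliphatic carbon, not an aromatic c.
So the answer is (A).

A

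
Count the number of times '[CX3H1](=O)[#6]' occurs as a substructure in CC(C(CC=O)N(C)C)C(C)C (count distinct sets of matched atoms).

1

[CX3H1](=O)[#6] is the SMARTS for an aldehyde: an sp2 carbon with one H, double-bonded to O and single-bonded to carbon.
Exactly one fragment in the molecule meets all constraints, giving 1 match.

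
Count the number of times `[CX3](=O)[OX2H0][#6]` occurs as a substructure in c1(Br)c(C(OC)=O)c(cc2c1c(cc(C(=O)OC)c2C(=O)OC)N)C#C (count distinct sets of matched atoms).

3

[CX3](=O)[OX2H0][#6] is the SMARTS for an ester: a carbonyl carbon bonded to an oxygen that is itself bonded to carbon (no H on that O).
The molecule carries 3 separate instances of a methyl-ester group (-C(=O)OCH3) meeting every constraint; each maps to a distinct set of atoms, giving 3 matches.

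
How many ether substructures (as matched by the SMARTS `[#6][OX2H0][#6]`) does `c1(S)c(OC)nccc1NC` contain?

[#6][OX2H0][#6] is the SMARTS for an ether: an aliphatic oxygen bridging two carbons with no H on the oxygen.
Exactly one fragment in the molecule meets all constraints, giving 1 match.

1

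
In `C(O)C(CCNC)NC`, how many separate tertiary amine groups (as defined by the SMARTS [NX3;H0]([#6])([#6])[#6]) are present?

0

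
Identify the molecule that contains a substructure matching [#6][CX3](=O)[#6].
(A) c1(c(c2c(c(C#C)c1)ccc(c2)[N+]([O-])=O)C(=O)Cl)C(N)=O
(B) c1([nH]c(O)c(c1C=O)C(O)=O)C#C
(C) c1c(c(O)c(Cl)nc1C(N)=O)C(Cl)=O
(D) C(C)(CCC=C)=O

D

[#6][CX3](=O)[#6] describes a carbonyl carbon (no H) flanked by two carbons (a ketone).
(A) has a primary amide (-C(=O)NH2) but one neighbour of the carbonyl carbon is N, not C.
(B) has an aldehyde (-CHO) but the carbonyl carbon has H1, so it is not flanked by two carbons.
(C) has a primary amide (-C(=O)NH2) but one neighbour of the carbonyl carbon is N, not C.
(D) contains an acetyl/ketone group (-C(=O)CH3), which satisfies every atom and bond constraint.
So the answer is (D).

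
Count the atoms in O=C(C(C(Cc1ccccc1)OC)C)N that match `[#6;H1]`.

7

The query [#6;H1] means: any carbon bearing exactly one hydrogen.
Check the 15 heavy atoms by environment: 2× C (H3) → no; 2× C (H1) → match; 1× C (H2) → no; 1× C (H0) → no; 2× O (H0) → no; 1× N (H2) → no; 1× c (aromatic, H0) → no; 5× c (aromatic, H1) → match.
Summing the matching environments: 2 + 5 = 7 matching atoms.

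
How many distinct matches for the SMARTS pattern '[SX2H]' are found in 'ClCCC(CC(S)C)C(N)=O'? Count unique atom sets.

1

[SX2H] is the SMARTS for a thiol: an aliphatic sulfur with two connections, one being H.
Exactly one fragment in the molecule meets all constraints, giving 1 match.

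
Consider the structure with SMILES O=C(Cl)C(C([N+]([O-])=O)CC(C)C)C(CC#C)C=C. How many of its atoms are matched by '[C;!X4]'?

5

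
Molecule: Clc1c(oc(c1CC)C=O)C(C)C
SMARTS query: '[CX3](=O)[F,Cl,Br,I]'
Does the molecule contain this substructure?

No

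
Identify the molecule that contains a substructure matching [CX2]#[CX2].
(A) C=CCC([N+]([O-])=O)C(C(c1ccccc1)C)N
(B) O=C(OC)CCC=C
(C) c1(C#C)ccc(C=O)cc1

[CX2]#[CX2] describes a carbon-carbon triple bond (an alkyne).
(A) has a vinyl group (-CH=CH2) but the C=C is a double bond; both carbons are CX3, not CX2.
(B) has a vinyl group (-CH=CH2) but the C=C is a double bond; both carbons are CX3, not CX2.
(C) contains an ethynyl group (-C#CH), which satisfies every atom and bond constraint.
So the answer is (C).

C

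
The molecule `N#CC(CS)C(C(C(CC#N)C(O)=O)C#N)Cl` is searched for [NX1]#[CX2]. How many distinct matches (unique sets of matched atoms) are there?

3

[NX1]#[CX2] is the SMARTS for a nitrile: a nitrogen triple-bonded to a two-connected carbon.
The molecule carries 3 separate instances of a nitrile (-C#N) meeting every constraint; each maps to a distinct set of atoms, giving 3 matches.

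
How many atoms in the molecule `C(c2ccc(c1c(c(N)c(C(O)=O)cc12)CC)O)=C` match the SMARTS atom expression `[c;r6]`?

The query [c;r6] means: aromatic carbon that belongs to a six-membered ring.
Check the 19 heavy atoms by environment: 10× c (aromatic, in 6-ring) → match; 5× C (acyclic) → no; 3× O (acyclic) → no; 1× N (acyclic) → no.
That gives 10 matching atoms.

10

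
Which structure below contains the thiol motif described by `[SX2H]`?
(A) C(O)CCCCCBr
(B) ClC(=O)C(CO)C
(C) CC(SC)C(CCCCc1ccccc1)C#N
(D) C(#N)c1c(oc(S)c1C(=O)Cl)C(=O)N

[SX2H] describes an aliphatic sulfur with two connections, one being H (a thiol).
(A) has a hydroxyl group (-OH) but it is an -OH, not an -SH.
(B) has a hydroxyl group (-OH) but it is an -OH, not an -SH.
(C) has a methylthio ether (-SCH3) but the sulfur has H0 (bonded to two carbons), not H1.
(D) contains a thiol (-SH), which satisfies every atom and bond constraint.
So the answer is (D).

D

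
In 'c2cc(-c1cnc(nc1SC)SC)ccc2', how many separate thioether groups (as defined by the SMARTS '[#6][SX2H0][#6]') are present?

2

[#6][SX2H0][#6] is the SMARTS for a thioether: an aliphatic sulfur bridging two carbons with no H on the sulfur.
The molecule carries 2 separate instances of a methylthio ether (-SCH3) meeting every constraint; each maps to a distinct set of atoms, giving 2 matches.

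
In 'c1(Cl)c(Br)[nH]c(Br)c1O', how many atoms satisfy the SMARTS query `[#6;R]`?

4

The query [#6;R] means: carbon that is part of a ring.
Check the 9 heavy atoms by environment: 1× n (aromatic, in 5-ring) → no; 4× c (aromatic, in 5-ring) → match; 2× Br (acyclic) → no; 1× Cl (acyclic) → no; 1× O (acyclic) → no.
That gives 4 matching atoms.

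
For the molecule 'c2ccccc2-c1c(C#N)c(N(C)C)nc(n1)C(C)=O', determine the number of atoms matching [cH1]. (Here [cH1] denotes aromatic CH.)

5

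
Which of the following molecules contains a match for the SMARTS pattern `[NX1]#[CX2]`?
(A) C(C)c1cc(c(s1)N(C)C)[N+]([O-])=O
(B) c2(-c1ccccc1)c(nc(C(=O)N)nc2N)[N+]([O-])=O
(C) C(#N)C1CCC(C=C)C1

[NX1]#[CX2] describes a nitrogen triple-bonded to a two-connected carbon (a nitrile).
(A) has a nitro group (-[N+](=O)[O-]) but there is no C#N triple bond.
(B) has a nitro group (-[N+](=O)[O-]) but there is no C#N triple bond.
(C) contains a nitrile (-C#N), which satisfies every atom and bond constraint.
So the answer is (C).

C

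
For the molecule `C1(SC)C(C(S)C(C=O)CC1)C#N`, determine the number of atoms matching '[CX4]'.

The query [CX4] means: C with X4: aliphatic carbon with exactly 4 total connections (bonds + H).
Check the 13 heavy atoms by environment: 7× C (X4) → match; 1× C (X2) → no; 1× N (X1) → no; 1× C (X3) → no; 1× O (X1) → no; 2× S (X2) → no.
That gives 7 matching atoms.

7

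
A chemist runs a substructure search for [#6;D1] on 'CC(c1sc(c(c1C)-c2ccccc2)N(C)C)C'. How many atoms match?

The query [#6;D1] means: carbon bonded to exactly one heavy atom.
Check the 18 heavy atoms by environment: 1× s (aromatic, D2) → no; 5× c (aromatic, D3) → no; 1× C (D3) → no; 5× C (D1) → match; 5× c (aromatic, D2) → no; 1× N (D3) → no.
That gives 5 matching atoms.

5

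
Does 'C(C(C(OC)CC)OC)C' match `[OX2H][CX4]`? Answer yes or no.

No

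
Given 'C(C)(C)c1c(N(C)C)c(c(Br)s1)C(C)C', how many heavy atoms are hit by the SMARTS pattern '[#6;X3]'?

4

The query [#6;X3] means: any carbon (aromatic or not) with three total connections.
Check the 15 heavy atoms by environment: 1× s (aromatic, X2) → no; 4× c (aromatic, X3) → match; 8× C (X4) → no; 1× Br (X1) → no; 1× N (X3) → no.
That gives 4 matching atoms.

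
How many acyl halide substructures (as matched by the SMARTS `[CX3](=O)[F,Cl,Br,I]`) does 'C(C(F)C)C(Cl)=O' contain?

1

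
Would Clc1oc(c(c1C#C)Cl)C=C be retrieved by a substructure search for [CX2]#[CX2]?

Yes

The pattern [CX2]#[CX2] describes a carbon-carbon triple bond — an alkyne.
The molecule carries an ethynyl group (-C#CH), whose atoms satisfy every constraint of the query, so the pattern matches.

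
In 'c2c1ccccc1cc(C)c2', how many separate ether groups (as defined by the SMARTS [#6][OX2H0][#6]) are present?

[#6][OX2H0][#6] is the SMARTS for an ether: an aliphatic oxygen bridging two carbons with no H on the oxygen.
No fragment in the molecule satisfies every constraint, giving 0 matches.

0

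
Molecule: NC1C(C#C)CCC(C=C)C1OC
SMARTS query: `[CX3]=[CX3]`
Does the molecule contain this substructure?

Yes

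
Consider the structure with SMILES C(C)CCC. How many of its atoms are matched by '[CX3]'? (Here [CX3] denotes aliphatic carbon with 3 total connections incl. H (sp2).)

0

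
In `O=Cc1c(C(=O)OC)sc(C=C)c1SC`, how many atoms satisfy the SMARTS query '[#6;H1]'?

2

The query [#6;H1] means: any carbon bearing exactly one hydrogen.
Check the 15 heavy atoms by environment: 1× s (aromatic, H0) → no; 4× c (aromatic, H0) → no; 1× C (H0) → no; 3× O (H0) → no; 2× C (H3) → no; 2× C (H1) → match; 1× C (H2) → no; 1× S (H0) → no.
That gives 2 matching atoms.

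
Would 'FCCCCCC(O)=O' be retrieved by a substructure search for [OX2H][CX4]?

No

The pattern [OX2H][CX4] describes a hydroxyl oxygen bound to an sp3 (X4) carbon — an aliphatic alcohol.
The closest candidate here is a carboxylic acid group (-C(=O)OH), but the -OH is on a CX3 carbonyl carbon, not a CX4 carbon. No other fragment satisfies the full query, so there is no match.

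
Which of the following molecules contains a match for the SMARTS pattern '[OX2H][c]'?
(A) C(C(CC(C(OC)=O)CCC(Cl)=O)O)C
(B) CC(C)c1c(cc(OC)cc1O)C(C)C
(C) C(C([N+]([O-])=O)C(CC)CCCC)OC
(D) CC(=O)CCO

[OX2H][c] describes a hydroxyl oxygen attached to an aromatic carbon (a phenol).
(A) has a hydroxyl group (-OH) but the -OH is on an aliphatic carbon, not an aromatic c.
(B) contains a hydroxyl group (-OH), which satisfies every atom and bond constraint.
(C) has a methoxy ether (-OCH3) but the oxygen has H0, not H1.
(D) has a hydroxyl group (-OH) but the -OH is on an aliphatic carbon, not an aromatic c.
So the answer is (B).

B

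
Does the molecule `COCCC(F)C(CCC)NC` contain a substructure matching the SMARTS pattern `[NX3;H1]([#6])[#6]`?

Yes

The pattern [NX3;H1]([#6])[#6] describes a trivalent nitrogen with one H, bonded to two carbons — a secondary amine.
The molecule carries an N-methylamino group (-NHCH3), whose atoms satisfy every constraint of the query, so the pattern matches.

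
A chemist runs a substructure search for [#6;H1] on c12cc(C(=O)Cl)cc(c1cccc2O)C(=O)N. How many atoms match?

5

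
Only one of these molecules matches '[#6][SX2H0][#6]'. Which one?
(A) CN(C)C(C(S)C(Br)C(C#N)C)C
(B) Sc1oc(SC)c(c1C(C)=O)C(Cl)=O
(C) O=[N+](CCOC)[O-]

[#6][SX2H0][#6] describes an aliphatic sulfur bridging two carbons with no H on the sulfur (a thioether).
(A) has a thiol (-SH) but the sulfur has H1, not H0 bridging two carbons.
(B) contains a methylthio ether (-SCH3), which satisfies every atom and bond constraint.
(C) has a methoxy ether (-OCH3) but the bridging atom is O, not S.
So the answer is (B).

B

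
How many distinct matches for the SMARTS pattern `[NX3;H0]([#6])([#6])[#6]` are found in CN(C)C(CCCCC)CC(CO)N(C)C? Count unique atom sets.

2

[NX3;H0]([#6])([#6])[#6] is the SMARTS for a tertiary amine: a trivalent nitrogen with no H, bonded to three carbons.
The molecule carries 2 separate instances of a dimethylamino group (-N(CH3)2) meeting every constraint; each maps to a distinct set of atoms, giving 2 matches.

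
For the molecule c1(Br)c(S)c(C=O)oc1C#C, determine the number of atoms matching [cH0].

Check the 11 heavy atoms by environment: 1× o (aromatic, H0) → no; 4× c (aromatic, H0) → match; 1× Br (H0) → no; 1× S (H1) → no; 1× C (H0) → no; 2× C (H1) → no; 1× O (H0) → no.
That gives 4 matching atoms.

4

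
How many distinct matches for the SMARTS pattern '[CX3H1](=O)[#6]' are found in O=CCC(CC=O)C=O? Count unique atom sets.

[CX3H1](=O)[#6] is the SMARTS for an aldehyde: an sp2 carbon with one H, double-bonded to O and single-bonded to carbon.
The molecule carries 3 separate instances of an aldehyde (-CHO) meeting every constraint; each maps to a distinct set of atoms, giving 3 matches.

3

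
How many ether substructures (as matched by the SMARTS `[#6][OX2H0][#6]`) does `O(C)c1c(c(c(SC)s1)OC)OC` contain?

3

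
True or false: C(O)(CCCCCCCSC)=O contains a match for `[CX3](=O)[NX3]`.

The pattern [CX3](=O)[NX3] describes a carbonyl carbon bonded to a trivalent nitrogen — an amide.
The closest candidate here is a carboxylic acid group (-C(=O)OH), but the carbonyl is bonded to O, not to an NX3 nitrogen. No other fragment satisfies the full query, so there is no match.

False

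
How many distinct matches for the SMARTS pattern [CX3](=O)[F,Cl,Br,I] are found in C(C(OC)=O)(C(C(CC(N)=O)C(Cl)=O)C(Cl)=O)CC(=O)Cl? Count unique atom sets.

[CX3](=O)[F,Cl,Br,I] is the SMARTS for an acyl halide: a carbonyl carbon bonded to a halogen.
The molecule carries 3 separate instances of an acyl chloride (-C(=O)Cl) meeting every constraint; each maps to a distinct set of atoms, giving 3 matches.

3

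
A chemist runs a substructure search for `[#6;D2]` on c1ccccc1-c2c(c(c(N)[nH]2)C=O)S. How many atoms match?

6

The query [#6;D2] means: any carbon bonded to exactly two heavy atoms.
Check the 15 heavy atoms by environment: 1× n (aromatic, D2) → no; 5× c (aromatic, D3) → no; 1× C (D2) → match; 1× O (D1) → no; 5× c (aromatic, D2) → match; 1× N (D1) → no; 1× S (D1) → no.
Summing the matching environments: 1 + 5 = 6 matching atoms.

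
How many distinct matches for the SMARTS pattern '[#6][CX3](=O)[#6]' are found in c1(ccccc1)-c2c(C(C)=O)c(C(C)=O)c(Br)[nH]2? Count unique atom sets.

2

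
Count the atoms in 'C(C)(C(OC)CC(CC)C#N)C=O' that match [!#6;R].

0

The query [!#6;R] means: non-carbon atom that is part of a ring.
Check the 13 heavy atoms by environment: 10× C (acyclic) → no; 2× O (acyclic) → no; 1× N (acyclic) → no.
No environment satisfies the query, so 0 matching atoms.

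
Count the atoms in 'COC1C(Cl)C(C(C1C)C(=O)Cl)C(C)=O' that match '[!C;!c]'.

5

The query [!C;!c] means: neither aliphatic nor aromatic carbon — same as [!#6].
Check the 15 heavy atoms by environment: 10× C → no; 3× O → match; 2× Cl → match.
Summing the matching environments: 3 + 2 = 5 matching atoms.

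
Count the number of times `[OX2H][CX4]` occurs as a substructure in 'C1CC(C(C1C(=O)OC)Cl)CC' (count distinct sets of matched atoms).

[OX2H][CX4] is the SMARTS for an aliphatic alcohol: a hydroxyl oxygen bound to an sp3 (X4) carbon.
No fragment in the molecule satisfies every constraint, giving 0 matches.

0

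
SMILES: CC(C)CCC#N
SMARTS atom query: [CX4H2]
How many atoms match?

The query [CX4H2] means: sp3 carbon (X4) with exactly two hydrogens.
Check the 7 heavy atoms by environment: 2× C (H2, X4) → match; 1× C (H0, X2) → no; 1× N (H0, X1) → no; 1× C (H1, X4) → no; 2× C (H3, X4) → no.
That gives 2 matching atoms.

2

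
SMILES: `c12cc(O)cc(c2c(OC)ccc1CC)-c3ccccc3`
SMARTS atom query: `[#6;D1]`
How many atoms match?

2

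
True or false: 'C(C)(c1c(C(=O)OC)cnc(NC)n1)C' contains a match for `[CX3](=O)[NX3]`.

False

The pattern [CX3](=O)[NX3] describes a carbonyl carbon bonded to a trivalent nitrogen — an amide.
The closest candidate here is a methyl-ester group (-C(=O)OCH3), but the carbonyl is bonded to O, not to an NX3 nitrogen. No other fragment satisfies the full query, so there is no match.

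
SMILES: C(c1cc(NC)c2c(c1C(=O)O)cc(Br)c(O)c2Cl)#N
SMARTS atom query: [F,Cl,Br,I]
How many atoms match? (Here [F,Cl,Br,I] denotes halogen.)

Check the 20 heavy atoms by environment: 10× c (aromatic) → no; 3× C → no; 3× O → no; 2× N → no; 1× Cl → match; 1× Br → match.
Summing the matching environments: 1 + 1 = 2 matching atoms.

2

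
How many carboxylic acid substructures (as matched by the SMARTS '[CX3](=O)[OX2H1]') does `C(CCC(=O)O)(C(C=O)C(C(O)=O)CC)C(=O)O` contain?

3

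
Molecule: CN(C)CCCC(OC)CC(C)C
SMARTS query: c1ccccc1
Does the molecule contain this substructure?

No

The pattern c1ccccc1 describes six aromatic carbons in a ring — a benzene ring.
The closest candidate here is a methyl group (-CH3), but no six-membered all-carbon aromatic ring is present. No other fragment satisfies the full query, so there is no match.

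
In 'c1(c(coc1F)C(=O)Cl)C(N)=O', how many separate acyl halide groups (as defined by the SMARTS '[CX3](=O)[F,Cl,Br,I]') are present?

1

[CX3](=O)[F,Cl,Br,I] is the SMARTS for an acyl halide: a carbonyl carbon bonded to a halogen.
Exactly one fragment in the molecule meets all constraints, giving 1 match.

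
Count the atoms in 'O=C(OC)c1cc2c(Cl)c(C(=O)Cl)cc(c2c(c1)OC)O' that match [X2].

3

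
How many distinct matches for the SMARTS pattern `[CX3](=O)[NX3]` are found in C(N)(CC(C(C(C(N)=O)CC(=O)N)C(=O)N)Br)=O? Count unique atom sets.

4

[CX3](=O)[NX3] is the SMARTS for an amide: a carbonyl carbon bonded to a trivalent nitrogen.
The molecule carries 4 separate instances of a primary amide (-C(=O)NH2) meeting every constraint; each maps to a distinct set of atoms, giving 4 matches.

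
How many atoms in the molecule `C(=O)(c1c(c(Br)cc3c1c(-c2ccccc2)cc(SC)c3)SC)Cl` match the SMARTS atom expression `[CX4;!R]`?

2

The query [CX4;!R] means: aliphatic carbon with four total connections, not in a ring.
Check the 24 heavy atoms by environment: 16× c (aromatic, X3, in 6-ring) → no; 1× Br (X1, acyclic) → no; 2× S (X2, acyclic) → no; 2× C (X4, acyclic) → match; 1× C (X3, acyclic) → no; 1× O (X1, acyclic) → no; 1× Cl (X1, acyclic) → no.
That gives 2 matching atoms.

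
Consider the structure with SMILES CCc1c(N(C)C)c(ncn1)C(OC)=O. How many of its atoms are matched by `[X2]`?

3

The query [X2] means: any atom with exactly two total connections (bonds + H).
Check the 15 heavy atoms by environment: 2× n (aromatic, X2) → match; 4× c (aromatic, X3) → no; 1× N (X3) → no; 5× C (X4) → no; 1× C (X3) → no; 1× O (X1) → no; 1× O (X2) → match.
Summing the matching environments: 2 + 1 = 3 matching atoms.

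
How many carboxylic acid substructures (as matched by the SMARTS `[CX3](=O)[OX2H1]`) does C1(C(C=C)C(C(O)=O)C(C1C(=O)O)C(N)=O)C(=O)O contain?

3

[CX3](=O)[OX2H1] is the SMARTS for a carboxylic acid: an sp2 carbon double-bonded to O and single-bonded to an -OH oxygen.
The molecule carries 3 separate instances of a carboxylic acid group (-C(=O)OH) meeting every constraint; each maps to a distinct set of atoms, giving 3 matches.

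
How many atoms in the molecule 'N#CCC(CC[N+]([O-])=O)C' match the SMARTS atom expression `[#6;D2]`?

The query [#6;D2] means: any carbon bonded to exactly two heavy atoms.
Check the 10 heavy atoms by environment: 4× C (D2) → match; 1× C (D3) → no; 1× N (charge +1, D3) → no; 1× O (charge -1, D1) → no; 1× O (D1) → no; 1× C (D1) → no; 1× N (D1) → no.
That gives 4 matching atoms.

4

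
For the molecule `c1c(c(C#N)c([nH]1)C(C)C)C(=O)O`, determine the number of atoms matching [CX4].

3

The query [CX4] means: C with X4: aliphatic carbon with exactly 4 total connections (bonds + H).
Check the 13 heavy atoms by environment: 1× n (aromatic, X3) → no; 4× c (aromatic, X3) → no; 1× C (X3) → no; 1× O (X1) → no; 1× O (X2) → no; 3× C (X4) → match; 1× C (X2) → no; 1× N (X1) → no.
That gives 3 matching atoms.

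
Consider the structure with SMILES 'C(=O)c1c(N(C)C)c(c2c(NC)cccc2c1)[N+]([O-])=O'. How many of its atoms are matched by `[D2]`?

6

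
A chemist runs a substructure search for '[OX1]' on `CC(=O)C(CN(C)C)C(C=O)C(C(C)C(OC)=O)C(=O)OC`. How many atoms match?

The query [OX1] means: aliphatic oxygen with one total connection — typically a carbonyl =O or an oxide.
Check the 22 heavy atoms by environment: 11× C (X4) → no; 4× C (X3) → no; 4× O (X1) → match; 2× O (X2) → no; 1× N (X3) → no.
That gives 4 matching atoms.

4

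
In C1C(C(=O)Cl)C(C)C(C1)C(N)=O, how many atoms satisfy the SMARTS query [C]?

8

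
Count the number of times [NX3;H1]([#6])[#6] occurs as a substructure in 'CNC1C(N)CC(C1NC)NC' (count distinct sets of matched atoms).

3

[NX3;H1]([#6])[#6] is the SMARTS for a secondary amine: a trivalent nitrogen with one H, bonded to two carbons.
The molecule carries 3 separate instances of an N-methylamino group (-NHCH3) meeting every constraint; each maps to a distinct set of atoms, giving 3 matches.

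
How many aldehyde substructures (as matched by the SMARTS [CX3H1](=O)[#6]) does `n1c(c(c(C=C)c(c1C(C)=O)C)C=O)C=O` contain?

[CX3H1](=O)[#6] is the SMARTS for an aldehyde: an sp2 carbon with one H, double-bonded to O and single-bonded to carbon.
The molecule carries 2 separate instances of an aldehyde (-CHO) meeting every constraint; each maps to a distinct set of atoms, giving 2 matches.

2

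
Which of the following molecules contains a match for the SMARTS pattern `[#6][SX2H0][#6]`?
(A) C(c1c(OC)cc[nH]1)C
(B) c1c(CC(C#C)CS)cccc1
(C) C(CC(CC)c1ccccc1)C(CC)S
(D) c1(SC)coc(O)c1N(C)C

[#6][SX2H0][#6] describes an aliphatic sulfur bridging two carbons with no H on the sulfur (a thioether).
(A) has a methoxy ether (-OCH3) but the bridging atom is O, not S.
(B) has a thiol (-SH) but the sulfur has H1, not H0 bridging two carbons.
(C) has a thiol (-SH) but the sulfur has H1, not H0 bridging two carbons.
(D) contains a methylthio ether (-SCH3), which satisfies every atom and bond constraint.
So the answer is (D).

D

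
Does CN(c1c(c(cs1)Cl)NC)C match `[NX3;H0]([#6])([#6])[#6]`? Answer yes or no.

Yes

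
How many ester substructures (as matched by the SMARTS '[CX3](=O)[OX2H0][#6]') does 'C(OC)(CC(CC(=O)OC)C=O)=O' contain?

[CX3](=O)[OX2H0][#6] is the SMARTS for an ester: a carbonyl carbon bonded to an oxygen that is itself bonded to carbon (no H on that O).
The molecule carries 2 separate instances of a methyl-ester group (-C(=O)OCH3) meeting every constraint; each maps to a distinct set of atoms, giving 2 matches.

2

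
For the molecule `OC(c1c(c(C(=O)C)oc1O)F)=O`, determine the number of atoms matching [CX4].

1

The query [CX4] means: C with X4: aliphatic carbon with exactly 4 total connections (bonds + H).
Check the 13 heavy atoms by environment: 1× o (aromatic, X2) → no; 4× c (aromatic, X3) → no; 2× O (X2) → no; 2× C (X3) → no; 2× O (X1) → no; 1× F (X1) → no; 1× C (X4) → match.
That gives 1 matching atom.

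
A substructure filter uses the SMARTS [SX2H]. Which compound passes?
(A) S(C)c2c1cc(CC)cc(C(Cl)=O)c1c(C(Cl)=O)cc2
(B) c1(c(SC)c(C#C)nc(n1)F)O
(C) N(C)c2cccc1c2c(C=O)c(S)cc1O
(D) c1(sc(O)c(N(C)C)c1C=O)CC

C

[SX2H] describes an aliphatic sulfur with two connections, one being H (a thiol).
(A) has a methylthio ether (-SCH3) but the sulfur has H0 (bonded to two carbons), not H1.
(B) has a methylthio ether (-SCH3) but the sulfur has H0 (bonded to two carbons), not H1.
(C) contains a thiol (-SH), which satisfies every atom and bond constraint.
(D) has a hydroxyl group (-OH) but it is an -OH, not an -SH.
So the answer is (C).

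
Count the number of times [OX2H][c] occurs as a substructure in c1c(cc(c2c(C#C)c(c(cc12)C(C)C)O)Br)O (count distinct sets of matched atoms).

2

[OX2H][c] is the SMARTS for a phenol: a hydroxyl oxygen attached to an aromatic carbon.
The molecule carries 2 separate instances of a hydroxyl group (-OH) meeting every constraint; each maps to a distinct set of atoms, giving 2 matches.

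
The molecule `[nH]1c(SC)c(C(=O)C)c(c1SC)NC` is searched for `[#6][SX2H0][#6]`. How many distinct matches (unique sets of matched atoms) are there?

2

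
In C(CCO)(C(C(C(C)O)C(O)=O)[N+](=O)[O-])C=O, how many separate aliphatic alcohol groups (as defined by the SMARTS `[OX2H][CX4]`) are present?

2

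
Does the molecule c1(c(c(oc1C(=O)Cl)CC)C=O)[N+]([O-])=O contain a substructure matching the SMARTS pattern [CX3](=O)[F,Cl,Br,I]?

Yes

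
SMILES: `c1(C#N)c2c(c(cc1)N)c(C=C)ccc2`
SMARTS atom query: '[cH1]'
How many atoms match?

5

Check the 15 heavy atoms by environment: 5× c (aromatic, H0) → no; 5× c (aromatic, H1) → match; 1× C (H0) → no; 1× N (H0) → no; 1× C (H1) → no; 1× C (H2) → no; 1× N (H2) → no.
That gives 5 matching atoms.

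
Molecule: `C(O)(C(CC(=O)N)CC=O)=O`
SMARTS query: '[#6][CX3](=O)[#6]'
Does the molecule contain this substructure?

No

The pattern [#6][CX3](=O)[#6] describes a carbonyl carbon (no H) flanked by two carbons — a ketone.
The closest candidate here is a carboxylic acid group (-C(=O)OH), but one neighbour of the carbonyl carbon is O, not C. No other fragment satisfies the full query, so there is no match.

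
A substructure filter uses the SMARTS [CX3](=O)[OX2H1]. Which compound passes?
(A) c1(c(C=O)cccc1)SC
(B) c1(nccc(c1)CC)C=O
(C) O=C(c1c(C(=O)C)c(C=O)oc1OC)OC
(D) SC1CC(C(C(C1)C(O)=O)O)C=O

[CX3](=O)[OX2H1] describes an sp2 carbon double-bonded to O and single-bonded to an -OH oxygen (a carboxylic acid).
(A) has an aldehyde (-CHO) but there is no singly-bonded oxygen on the carbonyl carbon.
(B) has an aldehyde (-CHO) but there is no singly-bonded oxygen on the carbonyl carbon.
(C) has a methyl-ester group (-C(=O)OCH3) but the singly-bonded O has no H (OX2H0, not OX2H1).
(D) contains a carboxylic acid group (-C(=O)OH), which satisfies every atom and bond constraint.
So the answer is (D).

D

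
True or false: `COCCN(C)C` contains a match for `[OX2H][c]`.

False

The pattern [OX2H][c] describes a hydroxyl oxygen attached to an aromatic carbon — a phenol.
The closest candidate here is a methoxy ether (-OCH3), but the oxygen has H0, not H1. No other fragment satisfies the full query, so there is no match.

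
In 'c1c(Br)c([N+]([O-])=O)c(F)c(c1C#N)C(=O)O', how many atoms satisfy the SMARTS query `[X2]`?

The query [X2] means: any atom with exactly two total connections (bonds + H).
Check the 16 heavy atoms by environment: 6× c (aromatic, X3) → no; 1× F (X1) → no; 1× C (X3) → no; 2× O (X1) → no; 1× O (X2) → match; 1× N (charge +1, X3) → no; 1× O (charge -1, X1) → no; 1× Br (X1) → no; 1× C (X2) → match; 1× N (X1) → no.
Summing the matching environments: 1 + 1 = 2 matching atoms.

2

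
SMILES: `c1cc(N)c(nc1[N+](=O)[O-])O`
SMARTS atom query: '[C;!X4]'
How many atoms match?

0

The query [C;!X4] means: aliphatic carbon that does not have four total connections.
Check the 11 heavy atoms by environment: 1× n (aromatic, X2) → no; 5× c (aromatic, X3) → no; 1× N (X3) → no; 1× N (charge +1, X3) → no; 1× O (charge -1, X1) → no; 1× O (X1) → no; 1× O (X2) → no.
No environment satisfies the query, so 0 matching atoms.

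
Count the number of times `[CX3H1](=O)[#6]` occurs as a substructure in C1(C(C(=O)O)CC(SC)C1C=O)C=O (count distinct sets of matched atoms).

[CX3H1](=O)[#6] is the SMARTS for an aldehyde: an sp2 carbon with one H, double-bonded to O and single-bonded to carbon.
The molecule carries 2 separate instances of an aldehyde (-CHO) meeting every constraint; each maps to a distinct set of atoms, giving 2 matches.

2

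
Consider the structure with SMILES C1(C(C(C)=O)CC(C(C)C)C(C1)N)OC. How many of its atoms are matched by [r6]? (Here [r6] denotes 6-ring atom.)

Check the 15 heavy atoms by environment: 6× C (in 6-ring) → match; 6× C (acyclic) → no; 2× O (acyclic) → no; 1× N (acyclic) → no.
That gives 6 matching atoms.

6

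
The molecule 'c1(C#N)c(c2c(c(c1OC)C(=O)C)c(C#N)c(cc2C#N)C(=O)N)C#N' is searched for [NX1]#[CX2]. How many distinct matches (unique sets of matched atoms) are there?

4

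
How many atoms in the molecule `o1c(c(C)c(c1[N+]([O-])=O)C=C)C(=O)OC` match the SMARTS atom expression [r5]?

5

Check the 15 heavy atoms by environment: 1× o (aromatic, in 5-ring) → match; 4× c (aromatic, in 5-ring) → match; 5× C (acyclic) → no; 3× O (acyclic) → no; 1× N (charge +1, acyclic) → no; 1× O (charge -1, acyclic) → no.
Summing the matching environments: 1 + 4 = 5 matching atoms.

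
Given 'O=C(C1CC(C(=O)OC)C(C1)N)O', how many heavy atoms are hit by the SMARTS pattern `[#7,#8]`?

The query [#7,#8] means: nitrogen or oxygen (comma = OR).
Check the 13 heavy atoms by environment: 8× C → no; 1× N → match; 4× O → match.
Summing the matching environments: 1 + 4 = 5 matching atoms.

5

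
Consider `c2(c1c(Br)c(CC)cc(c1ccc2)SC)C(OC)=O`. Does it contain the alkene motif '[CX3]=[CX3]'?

No

The pattern [CX3]=[CX3] describes a non-aromatic C=C double bond between two sp2 carbons — an alkene.
The closest candidate here is an ethyl group (-CH2CH3), but its C-C bond is a single bond between CX4 carbons, not CX3=CX3. No other fragment satisfies the full query, so there is no match.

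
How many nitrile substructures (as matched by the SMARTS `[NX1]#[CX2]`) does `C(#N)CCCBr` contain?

1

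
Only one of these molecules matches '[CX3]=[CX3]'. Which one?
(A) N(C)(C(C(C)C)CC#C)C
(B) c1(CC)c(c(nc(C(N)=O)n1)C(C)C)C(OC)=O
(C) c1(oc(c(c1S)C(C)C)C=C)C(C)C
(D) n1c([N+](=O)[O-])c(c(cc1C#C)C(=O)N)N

C

[CX3]=[CX3] describes a non-aromatic C=C double bond between two sp2 carbons (an alkene).
(A) has an ethynyl group (-C#CH) but the C-C bond is a triple bond, not a double bond.
(B) has an ethyl group (-CH2CH3) but its C-C bond is a single bond between CX4 carbons, not CX3=CX3.
(C) contains a vinyl group (-CH=CH2), which satisfies every atom and bond constraint.
(D) has an ethynyl group (-C#CH) but the C-C bond is a triple bond, not a double bond.
So the answer is (C).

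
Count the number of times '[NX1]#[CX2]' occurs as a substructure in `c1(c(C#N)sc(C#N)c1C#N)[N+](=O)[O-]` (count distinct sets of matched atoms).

[NX1]#[CX2] is the SMARTS for a nitrile: a nitrogen triple-bonded to a two-connected carbon.
The molecule carries 3 separate instances of a nitrile (-C#N) meeting every constraint; each maps to a distinct set of atoms, giving 3 matches.

3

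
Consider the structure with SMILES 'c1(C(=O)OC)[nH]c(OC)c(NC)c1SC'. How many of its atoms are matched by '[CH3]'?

4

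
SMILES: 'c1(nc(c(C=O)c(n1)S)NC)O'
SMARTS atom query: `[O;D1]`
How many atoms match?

2

Check the 12 heavy atoms by environment: 2× n (aromatic, D2) → no; 4× c (aromatic, D3) → no; 1× S (D1) → no; 1× C (D2) → no; 2× O (D1) → match; 1× N (D2) → no; 1× C (D1) → no.
That gives 2 matching atoms.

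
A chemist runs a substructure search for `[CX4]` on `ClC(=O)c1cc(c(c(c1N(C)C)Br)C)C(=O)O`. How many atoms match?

Check the 17 heavy atoms by environment: 6× c (aromatic, X3) → no; 2× C (X3) → no; 2× O (X1) → no; 1× O (X2) → no; 1× Cl (X1) → no; 3× C (X4) → match; 1× N (X3) → no; 1× Br (X1) → no.
That gives 3 matching atoms.

3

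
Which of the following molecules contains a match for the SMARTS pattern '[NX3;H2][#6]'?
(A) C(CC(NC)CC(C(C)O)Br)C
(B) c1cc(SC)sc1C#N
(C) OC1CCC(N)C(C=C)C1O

C

[NX3;H2][#6] describes a trivalent nitrogen with two H attached to carbon (a primary amine).
(A) has an N-methylamino group (-NHCH3) but the nitrogen bears two carbons and only one H (H1), not H2.
(B) has a nitrile (-C#N) but the nitrogen is NX1 (triple-bonded), not NX3 with two H.
(C) contains a primary amino group (-NH2), which satisfies every atom and bond constraint.
So the answer is (C).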